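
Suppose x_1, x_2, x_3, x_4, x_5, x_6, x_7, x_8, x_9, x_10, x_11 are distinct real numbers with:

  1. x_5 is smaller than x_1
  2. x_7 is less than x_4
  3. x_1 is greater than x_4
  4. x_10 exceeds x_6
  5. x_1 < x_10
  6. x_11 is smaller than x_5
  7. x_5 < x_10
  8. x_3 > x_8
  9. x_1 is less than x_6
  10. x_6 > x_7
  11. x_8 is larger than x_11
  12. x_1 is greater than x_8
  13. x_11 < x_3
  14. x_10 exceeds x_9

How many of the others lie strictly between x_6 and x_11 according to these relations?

The relations place x_11 below x_6. An element lies strictly between them when it is forced above x_11 and also forced below x_6.
Above x_11: {x_8, x_5, x_1, x_3, x_10}. Below x_6: {x_7, x_4, x_8, x_5, x_1}.
Intersection: {x_8, x_5, x_1} — 3.

3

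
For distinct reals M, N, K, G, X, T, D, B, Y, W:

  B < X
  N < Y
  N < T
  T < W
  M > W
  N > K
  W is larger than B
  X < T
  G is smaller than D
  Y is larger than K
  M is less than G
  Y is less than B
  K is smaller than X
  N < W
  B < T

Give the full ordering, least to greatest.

K < N < Y < B < X < T < W < M < G < D

The consecutive links are each given: K < N; N < Y; Y < B; B < X; X < T; T < W; W < M; M < G; G < D.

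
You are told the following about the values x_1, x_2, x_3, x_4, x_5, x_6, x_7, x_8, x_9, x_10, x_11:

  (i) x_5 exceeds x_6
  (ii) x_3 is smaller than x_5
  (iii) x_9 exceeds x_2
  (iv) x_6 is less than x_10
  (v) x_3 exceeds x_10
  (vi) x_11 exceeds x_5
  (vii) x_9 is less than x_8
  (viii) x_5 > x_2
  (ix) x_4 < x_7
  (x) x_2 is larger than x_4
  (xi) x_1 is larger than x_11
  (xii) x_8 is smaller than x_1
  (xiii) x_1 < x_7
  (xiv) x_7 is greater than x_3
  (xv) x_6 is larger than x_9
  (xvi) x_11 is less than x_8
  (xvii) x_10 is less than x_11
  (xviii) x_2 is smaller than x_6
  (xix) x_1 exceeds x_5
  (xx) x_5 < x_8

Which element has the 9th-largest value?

x_9

Piecing the relations together gives one ordering: x_4 < x_2 < x_9 < x_6 < x_10 < x_3 < x_5 < x_11 < x_8 < x_1 < x_7.
Counting 9 from the largest end gives x_9.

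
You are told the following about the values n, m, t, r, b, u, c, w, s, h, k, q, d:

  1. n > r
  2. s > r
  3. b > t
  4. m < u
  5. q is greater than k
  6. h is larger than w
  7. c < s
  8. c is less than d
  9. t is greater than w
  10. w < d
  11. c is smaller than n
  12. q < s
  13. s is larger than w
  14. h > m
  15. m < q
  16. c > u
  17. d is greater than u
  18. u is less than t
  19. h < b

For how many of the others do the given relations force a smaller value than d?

4

Directly below d: w, u, c.
One step further: m (4 so far).
No other element is forced below d by the given relations, so the count is 4.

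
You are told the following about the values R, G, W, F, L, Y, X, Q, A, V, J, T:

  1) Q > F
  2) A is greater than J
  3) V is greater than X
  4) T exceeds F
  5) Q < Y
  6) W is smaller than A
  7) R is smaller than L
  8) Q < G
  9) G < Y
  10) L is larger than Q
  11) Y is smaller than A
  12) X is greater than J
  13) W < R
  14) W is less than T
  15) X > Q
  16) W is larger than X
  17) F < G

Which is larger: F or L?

The relevant relations are F < Q; Q < X; X < W; W < R; R < L.
Together: F < Q < X < W < R < L.
So F < L; L is the larger of the two.

L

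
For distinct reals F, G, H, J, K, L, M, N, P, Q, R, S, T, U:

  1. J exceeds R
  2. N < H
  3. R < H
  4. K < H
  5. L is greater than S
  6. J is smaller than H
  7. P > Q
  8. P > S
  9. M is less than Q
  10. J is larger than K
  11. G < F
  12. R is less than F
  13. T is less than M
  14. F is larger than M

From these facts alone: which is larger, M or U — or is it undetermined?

undetermined

Following every chain through U: nothing is chained to U.
M is not reached, and no chain runs the other way from M to U.
So the given relations leave the order of U and M undetermined.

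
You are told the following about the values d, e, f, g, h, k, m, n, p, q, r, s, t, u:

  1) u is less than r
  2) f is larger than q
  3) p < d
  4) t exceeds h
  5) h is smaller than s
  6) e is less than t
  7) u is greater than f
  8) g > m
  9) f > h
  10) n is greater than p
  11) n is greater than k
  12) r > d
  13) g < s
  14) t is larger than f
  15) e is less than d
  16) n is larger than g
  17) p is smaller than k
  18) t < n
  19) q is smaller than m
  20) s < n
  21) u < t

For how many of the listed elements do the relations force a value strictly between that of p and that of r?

The relations place p below r. An element lies strictly between them when it is forced above p and also forced below r.
Above p: {d, k, n}. Below r: {h, q, e, d, f, u}.
Intersection: {d} — 1.

1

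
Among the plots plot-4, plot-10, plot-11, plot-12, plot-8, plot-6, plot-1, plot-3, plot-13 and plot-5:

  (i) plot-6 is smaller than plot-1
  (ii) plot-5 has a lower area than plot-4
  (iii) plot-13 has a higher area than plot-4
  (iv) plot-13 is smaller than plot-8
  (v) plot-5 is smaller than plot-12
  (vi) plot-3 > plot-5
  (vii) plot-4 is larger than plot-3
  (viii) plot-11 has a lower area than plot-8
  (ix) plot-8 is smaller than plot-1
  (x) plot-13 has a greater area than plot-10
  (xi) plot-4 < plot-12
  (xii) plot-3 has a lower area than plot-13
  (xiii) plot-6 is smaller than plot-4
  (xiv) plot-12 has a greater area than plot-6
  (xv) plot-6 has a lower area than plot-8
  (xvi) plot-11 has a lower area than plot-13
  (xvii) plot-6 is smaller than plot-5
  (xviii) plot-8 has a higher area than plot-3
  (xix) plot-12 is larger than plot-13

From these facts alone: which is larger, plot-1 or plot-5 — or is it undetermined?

plot-1

Chaining the given relations: plot-5 < plot-3 < plot-4 < plot-13 < plot-8 < plot-1.
So plot-1 is larger.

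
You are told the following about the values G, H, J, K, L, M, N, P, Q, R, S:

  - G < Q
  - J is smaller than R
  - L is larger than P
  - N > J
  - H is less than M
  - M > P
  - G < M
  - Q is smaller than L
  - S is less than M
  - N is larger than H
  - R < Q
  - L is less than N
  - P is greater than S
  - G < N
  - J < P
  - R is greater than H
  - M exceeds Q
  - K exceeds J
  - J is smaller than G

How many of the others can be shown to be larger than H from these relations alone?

5

From H the given relations immediately reach R, M, N.
From those, Q — 4 in total.
From those, L — 5 in total.
No other element is forced above H by the given relations, so the count is 5.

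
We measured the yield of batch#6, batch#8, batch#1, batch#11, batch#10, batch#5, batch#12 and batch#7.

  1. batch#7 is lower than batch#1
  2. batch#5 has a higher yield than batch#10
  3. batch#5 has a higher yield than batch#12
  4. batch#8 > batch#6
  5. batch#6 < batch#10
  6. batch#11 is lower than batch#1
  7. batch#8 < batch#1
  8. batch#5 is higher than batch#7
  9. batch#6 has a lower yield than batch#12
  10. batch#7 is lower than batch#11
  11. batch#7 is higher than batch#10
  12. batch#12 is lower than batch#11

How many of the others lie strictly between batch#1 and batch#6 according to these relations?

Chaining upward from batch#6 reaches: batch#10, batch#8, batch#12, batch#7, batch#11, batch#5.
Chaining downward from batch#1 reaches: batch#10, batch#8, batch#12, batch#7, batch#11.
Strictly between batch#6 and batch#1 are those in both lists: batch#10, batch#8, batch#12, batch#7, batch#11 — 5 elements.

5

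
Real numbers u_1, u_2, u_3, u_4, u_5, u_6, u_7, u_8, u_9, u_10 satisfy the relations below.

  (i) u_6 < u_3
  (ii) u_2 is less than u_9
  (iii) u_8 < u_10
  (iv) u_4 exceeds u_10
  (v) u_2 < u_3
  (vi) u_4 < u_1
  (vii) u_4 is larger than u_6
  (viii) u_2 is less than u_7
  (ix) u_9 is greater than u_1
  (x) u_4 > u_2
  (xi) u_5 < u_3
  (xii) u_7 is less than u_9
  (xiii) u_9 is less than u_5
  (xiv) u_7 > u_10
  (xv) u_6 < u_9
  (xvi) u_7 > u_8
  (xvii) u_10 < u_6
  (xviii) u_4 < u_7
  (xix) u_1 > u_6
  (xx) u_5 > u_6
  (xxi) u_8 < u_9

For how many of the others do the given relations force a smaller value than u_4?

4

From u_4 the given relations immediately reach u_10, u_6, u_2.
From those, u_8 — 4 in total.
No other element is forced below u_4 by the given relations, so the count is 4.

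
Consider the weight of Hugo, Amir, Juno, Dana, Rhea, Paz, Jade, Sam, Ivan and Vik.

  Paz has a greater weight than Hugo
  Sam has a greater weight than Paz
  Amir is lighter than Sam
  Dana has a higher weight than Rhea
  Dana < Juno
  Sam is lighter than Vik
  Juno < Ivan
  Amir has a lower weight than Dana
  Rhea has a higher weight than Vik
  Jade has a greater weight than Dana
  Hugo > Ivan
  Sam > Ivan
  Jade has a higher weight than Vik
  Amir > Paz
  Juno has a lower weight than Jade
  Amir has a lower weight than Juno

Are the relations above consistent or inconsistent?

inconsistent

Chaining the given relations yields Ivan < Hugo < Paz < Amir < Sam < Vik < Rhea < Dana < Juno, so Ivan < Juno. But one relation states Juno < Ivan. These cannot both hold.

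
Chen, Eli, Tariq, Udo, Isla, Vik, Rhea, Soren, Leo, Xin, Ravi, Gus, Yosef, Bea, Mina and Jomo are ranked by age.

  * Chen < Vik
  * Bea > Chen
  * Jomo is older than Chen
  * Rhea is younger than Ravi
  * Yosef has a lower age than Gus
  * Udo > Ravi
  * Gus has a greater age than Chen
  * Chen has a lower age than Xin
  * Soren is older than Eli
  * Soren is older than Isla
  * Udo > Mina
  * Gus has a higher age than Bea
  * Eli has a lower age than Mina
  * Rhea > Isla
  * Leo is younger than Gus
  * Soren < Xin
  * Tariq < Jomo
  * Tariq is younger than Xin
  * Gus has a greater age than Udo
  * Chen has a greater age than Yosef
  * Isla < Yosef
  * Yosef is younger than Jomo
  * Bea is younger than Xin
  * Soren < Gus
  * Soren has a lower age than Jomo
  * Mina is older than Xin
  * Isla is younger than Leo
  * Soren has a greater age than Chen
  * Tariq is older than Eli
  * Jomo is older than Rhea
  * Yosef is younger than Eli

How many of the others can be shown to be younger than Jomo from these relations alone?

7

From Jomo the given relations immediately reach Yosef, Rhea, Chen, Soren, Tariq.
From those, Isla, Eli — 7 in total.
No other element is forced below Jomo by the given relations, so the count is 7.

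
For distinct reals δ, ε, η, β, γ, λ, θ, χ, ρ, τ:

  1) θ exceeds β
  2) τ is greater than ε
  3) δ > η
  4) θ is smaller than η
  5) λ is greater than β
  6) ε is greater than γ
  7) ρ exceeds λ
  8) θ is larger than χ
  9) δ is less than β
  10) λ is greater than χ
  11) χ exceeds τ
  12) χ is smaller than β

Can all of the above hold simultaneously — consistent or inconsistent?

Chaining the given relations yields θ < η < δ < β, so θ < β. But one relation states β < θ. These cannot both hold.

inconsistent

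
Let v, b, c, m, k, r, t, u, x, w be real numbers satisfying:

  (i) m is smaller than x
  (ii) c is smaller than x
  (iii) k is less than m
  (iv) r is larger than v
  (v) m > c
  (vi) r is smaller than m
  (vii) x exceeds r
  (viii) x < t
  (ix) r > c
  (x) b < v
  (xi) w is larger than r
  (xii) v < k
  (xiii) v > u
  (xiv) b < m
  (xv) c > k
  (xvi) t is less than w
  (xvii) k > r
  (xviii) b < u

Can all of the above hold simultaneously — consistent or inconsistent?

We have r < k stated directly, yet also k < c < r by chaining the others — so k < r. Contradiction.

inconsistent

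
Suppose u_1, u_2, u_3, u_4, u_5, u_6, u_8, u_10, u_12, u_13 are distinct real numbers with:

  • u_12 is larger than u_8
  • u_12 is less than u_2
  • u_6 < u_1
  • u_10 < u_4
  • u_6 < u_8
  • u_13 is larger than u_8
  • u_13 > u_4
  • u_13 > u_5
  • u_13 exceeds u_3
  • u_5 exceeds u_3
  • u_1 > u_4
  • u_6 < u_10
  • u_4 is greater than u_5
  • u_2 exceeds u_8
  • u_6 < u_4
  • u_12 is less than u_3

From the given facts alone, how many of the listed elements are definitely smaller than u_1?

7

Directly below u_1: u_6, u_4.
One step further: u_10, u_5 (4 so far).
One step further: u_3 (5 so far).
One step further: u_12 (6 so far).
One step further: u_8 (7 so far).
Nothing else is reachable below u_1; 7 in all.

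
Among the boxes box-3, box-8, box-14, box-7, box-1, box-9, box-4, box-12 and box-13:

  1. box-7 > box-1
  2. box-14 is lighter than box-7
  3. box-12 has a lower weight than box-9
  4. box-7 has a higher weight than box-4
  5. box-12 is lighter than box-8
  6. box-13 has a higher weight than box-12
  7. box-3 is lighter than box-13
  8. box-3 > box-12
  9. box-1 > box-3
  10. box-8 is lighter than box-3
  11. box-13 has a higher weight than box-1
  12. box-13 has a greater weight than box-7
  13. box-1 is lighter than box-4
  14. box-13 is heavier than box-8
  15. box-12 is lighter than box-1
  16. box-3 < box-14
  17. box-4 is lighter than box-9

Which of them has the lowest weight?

box-8 is not least since box-12 < box-8; box-3 is not least since box-8 < box-3; box-1 is not least since box-12 < box-1; box-4 is not least since box-1 < box-4; box-14 is not least since box-3 < box-14; box-7 is not least since box-4 < box-7; box-9 is not least since box-12 < box-9; box-13 is not least since box-1 < box-13.
Only box-12 has nothing below it, so box-12 is the lowest weight.

box-12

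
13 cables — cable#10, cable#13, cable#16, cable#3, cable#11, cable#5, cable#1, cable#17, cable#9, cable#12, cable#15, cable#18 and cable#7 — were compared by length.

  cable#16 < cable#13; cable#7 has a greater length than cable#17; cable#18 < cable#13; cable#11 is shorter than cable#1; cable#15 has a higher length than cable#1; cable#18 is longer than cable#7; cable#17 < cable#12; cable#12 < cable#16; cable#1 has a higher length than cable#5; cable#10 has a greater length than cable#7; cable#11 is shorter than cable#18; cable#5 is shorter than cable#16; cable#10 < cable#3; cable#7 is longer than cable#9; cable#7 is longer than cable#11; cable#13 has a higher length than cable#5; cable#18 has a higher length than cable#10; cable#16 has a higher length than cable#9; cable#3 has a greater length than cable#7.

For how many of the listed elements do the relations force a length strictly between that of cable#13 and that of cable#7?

The relations place cable#7 below cable#13. An element lies strictly between them when it is forced above cable#7 and also forced below cable#13.
Above cable#7: {cable#10, cable#18, cable#3}. Below cable#13: {cable#17, cable#11, cable#5, cable#9, cable#12, cable#10, cable#18, cable#16}.
Intersection: {cable#10, cable#18} — 2.

2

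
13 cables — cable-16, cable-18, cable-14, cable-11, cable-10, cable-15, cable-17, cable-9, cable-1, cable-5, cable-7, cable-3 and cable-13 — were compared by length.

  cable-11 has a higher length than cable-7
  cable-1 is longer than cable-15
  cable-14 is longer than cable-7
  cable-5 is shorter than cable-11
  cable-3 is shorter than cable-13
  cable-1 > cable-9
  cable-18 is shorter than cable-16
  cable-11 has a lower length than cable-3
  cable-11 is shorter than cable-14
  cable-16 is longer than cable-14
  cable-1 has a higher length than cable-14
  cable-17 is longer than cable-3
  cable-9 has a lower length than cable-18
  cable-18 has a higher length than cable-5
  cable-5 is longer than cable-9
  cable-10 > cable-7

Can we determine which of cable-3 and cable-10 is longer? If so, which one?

Following every chain through cable-3: above cable-3 we get cable-17, cable-13; below cable-3 we get cable-9, cable-5, cable-7, cable-11.
cable-10 is not reached, and no chain runs the other way from cable-10 to cable-3.
So the given relations leave the order of cable-3 and cable-10 undetermined.

undetermined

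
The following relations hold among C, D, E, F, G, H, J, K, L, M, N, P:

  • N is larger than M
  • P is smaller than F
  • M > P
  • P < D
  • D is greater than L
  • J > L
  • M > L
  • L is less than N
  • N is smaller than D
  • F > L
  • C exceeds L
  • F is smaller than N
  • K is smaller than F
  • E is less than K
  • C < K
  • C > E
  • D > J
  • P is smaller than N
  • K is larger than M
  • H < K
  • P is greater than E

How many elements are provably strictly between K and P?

1

Chaining upward from P reaches: M, F, N, D.
Chaining downward from K reaches: E, L, H, C, M.
Strictly between P and K are those in both lists: M — 1 element.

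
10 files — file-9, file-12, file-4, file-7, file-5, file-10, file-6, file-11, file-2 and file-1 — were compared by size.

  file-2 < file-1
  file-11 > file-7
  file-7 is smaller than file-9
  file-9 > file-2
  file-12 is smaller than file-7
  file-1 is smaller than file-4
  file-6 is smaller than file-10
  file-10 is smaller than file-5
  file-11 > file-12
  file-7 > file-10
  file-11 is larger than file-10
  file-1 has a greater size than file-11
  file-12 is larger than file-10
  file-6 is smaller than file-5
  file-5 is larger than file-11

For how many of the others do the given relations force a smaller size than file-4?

7

From file-4 the given relations immediately reach file-1.
From those, file-2, file-11 — 3 in total.
From those, file-10, file-12, file-7 — 6 in total.
From those, file-6 — 7 in total.
No other element is forced below file-4 by the given relations, so the count is 7.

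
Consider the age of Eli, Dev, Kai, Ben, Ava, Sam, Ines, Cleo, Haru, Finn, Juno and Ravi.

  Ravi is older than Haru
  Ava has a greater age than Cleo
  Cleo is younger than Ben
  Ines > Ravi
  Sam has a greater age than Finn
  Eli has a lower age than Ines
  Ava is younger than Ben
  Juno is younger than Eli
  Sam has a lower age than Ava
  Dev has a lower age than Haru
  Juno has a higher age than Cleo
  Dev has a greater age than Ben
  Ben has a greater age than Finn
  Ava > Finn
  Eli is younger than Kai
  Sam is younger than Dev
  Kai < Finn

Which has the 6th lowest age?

Chaining the given pairs: Cleo < Juno < Eli < Kai < Finn < Sam < Ava < Ben < Dev < Haru < Ravi < Ines.
The 6th smallest is Sam.

Sam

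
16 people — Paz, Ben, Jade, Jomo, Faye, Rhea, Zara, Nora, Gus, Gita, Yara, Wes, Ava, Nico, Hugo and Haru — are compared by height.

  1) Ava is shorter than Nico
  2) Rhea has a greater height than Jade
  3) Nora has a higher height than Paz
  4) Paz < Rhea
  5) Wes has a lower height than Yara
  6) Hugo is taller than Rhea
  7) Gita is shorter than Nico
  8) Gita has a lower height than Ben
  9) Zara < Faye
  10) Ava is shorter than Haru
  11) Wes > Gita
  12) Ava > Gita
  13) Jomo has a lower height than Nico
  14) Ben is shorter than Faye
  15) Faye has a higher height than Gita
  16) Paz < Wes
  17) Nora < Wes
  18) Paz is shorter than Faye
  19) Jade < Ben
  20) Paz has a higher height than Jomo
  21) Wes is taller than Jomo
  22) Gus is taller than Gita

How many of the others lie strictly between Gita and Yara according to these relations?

The relations place Gita below Yara. An element lies strictly between them when it is forced above Gita and also forced below Yara.
Above Gita: {Ava, Wes, Gus, Haru, Ben, Faye, Nico}. Below Yara: {Jomo, Paz, Nora, Wes}.
Intersection: {Wes} — 1.

1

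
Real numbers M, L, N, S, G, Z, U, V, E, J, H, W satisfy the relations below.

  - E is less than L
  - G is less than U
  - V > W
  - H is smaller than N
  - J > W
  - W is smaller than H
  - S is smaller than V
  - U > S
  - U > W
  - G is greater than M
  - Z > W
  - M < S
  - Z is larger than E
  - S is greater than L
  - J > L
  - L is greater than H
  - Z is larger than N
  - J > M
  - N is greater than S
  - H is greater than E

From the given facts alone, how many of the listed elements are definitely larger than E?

8

The elements the relations force above E are H, L, S, N, V, U, J, Z — no chain reaches any other.
That is 8.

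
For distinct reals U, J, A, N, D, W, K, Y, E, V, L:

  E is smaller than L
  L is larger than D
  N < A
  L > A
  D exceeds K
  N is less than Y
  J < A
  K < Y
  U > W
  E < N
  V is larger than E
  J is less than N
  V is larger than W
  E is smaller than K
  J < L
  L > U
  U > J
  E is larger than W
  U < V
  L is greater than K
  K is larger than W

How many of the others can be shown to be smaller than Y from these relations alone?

5

The elements the relations force below Y are W, E, K, J, N — no chain reaches any other.
That is 5.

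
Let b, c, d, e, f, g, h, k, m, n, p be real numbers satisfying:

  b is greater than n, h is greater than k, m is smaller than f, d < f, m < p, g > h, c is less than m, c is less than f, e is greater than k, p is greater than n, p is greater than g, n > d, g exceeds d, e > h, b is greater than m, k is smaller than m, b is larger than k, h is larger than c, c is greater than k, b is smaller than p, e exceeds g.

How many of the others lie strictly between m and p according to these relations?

1

Chaining upward from m reaches: b, f.
Chaining downward from p reaches: k, d, c, h, n, b, g.
Strictly between m and p are those in both lists: b — 1 element.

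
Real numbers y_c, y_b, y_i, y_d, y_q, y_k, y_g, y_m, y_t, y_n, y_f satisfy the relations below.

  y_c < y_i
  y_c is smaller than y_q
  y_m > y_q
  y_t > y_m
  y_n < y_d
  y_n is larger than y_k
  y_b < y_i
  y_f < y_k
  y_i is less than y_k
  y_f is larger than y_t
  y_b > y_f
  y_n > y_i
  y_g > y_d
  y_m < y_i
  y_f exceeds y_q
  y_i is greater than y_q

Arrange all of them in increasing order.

Nothing is placed below y_c, so it is least; from there y_c < y_q; y_q < y_m; y_m < y_t; y_t < y_f; y_f < y_b; y_b < y_i; y_i < y_k; y_k < y_n; y_n < y_d; y_d < y_g, each given directly.

y_c < y_q < y_m < y_t < y_f < y_b < y_i < y_k < y_n < y_d < y_g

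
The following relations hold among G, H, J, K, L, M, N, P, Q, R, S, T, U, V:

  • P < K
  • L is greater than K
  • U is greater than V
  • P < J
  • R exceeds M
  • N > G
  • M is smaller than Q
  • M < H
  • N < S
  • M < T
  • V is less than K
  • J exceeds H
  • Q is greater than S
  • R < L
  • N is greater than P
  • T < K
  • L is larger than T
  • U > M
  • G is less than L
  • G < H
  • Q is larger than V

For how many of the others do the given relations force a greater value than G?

6

The elements the relations force above G are H, N, L, S, Q, J — no chain reaches any other.
That is 6.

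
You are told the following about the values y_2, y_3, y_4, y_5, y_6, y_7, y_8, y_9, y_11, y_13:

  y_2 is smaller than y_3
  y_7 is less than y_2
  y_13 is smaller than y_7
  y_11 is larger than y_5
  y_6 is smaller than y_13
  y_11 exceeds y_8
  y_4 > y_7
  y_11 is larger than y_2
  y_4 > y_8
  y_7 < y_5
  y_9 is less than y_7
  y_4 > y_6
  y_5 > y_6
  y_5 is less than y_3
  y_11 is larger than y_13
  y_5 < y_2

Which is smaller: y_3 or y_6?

The relevant relations are y_6 < y_13; y_13 < y_7; y_7 < y_5; y_5 < y_2; y_2 < y_3.
Together: y_6 < y_13 < y_7 < y_5 < y_2 < y_3.
So y_6 < y_3; y_6 is the smaller of the two.

y_6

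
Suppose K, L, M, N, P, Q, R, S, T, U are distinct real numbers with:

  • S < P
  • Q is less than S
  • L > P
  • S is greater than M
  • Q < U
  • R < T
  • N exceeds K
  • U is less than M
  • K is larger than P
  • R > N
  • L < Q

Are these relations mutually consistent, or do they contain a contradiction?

Chaining the given relations yields L < Q < U < M < S < P, so L < P. But one relation states P < L. These cannot both hold.

inconsistent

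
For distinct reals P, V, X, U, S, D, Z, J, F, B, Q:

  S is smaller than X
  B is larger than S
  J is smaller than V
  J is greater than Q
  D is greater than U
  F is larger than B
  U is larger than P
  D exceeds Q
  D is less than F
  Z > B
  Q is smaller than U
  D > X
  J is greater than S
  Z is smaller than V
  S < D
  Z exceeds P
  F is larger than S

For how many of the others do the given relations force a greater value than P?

From P the given relations immediately reach U, Z.
From those, D, V — 4 in total.
From those, F — 5 in total.
No other element is forced above P by the given relations, so the count is 5.

5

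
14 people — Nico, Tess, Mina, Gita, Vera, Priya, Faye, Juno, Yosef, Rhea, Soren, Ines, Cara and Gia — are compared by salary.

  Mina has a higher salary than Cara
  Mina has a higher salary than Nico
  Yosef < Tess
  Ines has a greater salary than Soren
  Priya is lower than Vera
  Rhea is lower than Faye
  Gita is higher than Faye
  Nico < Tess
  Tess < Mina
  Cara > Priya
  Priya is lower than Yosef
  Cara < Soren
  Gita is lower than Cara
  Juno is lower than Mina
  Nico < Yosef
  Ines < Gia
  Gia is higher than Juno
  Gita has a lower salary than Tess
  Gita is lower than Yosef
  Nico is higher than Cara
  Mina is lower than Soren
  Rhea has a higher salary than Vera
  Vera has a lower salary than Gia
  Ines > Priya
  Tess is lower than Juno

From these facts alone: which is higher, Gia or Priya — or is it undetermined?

Gia

Following the relations from Priya: Priya < Vera < Rhea < Faye < Gita < Cara < Nico < Yosef < Tess < Juno < Mina < Soren < Ines < Gia.
So Gia is higher.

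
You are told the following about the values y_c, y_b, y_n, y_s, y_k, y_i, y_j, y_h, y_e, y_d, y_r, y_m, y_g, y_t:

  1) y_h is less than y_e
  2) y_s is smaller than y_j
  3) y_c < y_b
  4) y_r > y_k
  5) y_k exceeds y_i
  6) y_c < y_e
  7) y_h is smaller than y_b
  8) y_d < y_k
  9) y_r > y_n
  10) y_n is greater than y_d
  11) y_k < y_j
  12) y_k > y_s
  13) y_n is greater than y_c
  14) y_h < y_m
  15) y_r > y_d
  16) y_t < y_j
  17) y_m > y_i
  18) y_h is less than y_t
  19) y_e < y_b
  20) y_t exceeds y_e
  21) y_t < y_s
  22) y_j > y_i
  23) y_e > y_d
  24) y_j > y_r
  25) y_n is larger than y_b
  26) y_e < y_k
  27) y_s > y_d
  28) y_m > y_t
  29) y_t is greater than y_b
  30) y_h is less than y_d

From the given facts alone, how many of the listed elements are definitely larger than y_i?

4

From y_i the given relations immediately reach y_m, y_k, y_j.
From those, y_r — 4 in total.
Nothing else is reachable above y_i; 4 in all.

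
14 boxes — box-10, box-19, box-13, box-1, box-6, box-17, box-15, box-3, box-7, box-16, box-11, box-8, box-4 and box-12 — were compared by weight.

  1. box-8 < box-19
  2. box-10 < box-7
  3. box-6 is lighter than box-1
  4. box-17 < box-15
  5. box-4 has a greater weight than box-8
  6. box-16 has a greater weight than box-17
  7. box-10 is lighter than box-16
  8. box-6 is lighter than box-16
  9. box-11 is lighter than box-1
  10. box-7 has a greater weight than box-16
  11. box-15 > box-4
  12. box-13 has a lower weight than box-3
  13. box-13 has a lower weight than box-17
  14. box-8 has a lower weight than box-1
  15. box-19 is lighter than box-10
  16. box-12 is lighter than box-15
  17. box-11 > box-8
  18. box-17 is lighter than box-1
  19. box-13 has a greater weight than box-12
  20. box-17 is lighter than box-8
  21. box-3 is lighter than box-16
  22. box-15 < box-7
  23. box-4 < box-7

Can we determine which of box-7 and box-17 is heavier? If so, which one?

box-17 < box-8 and box-8 < box-19 give box-17 < box-19.
With box-19 < box-10: box-17 < box-8 < box-19 < box-10.
With box-10 < box-16: box-17 < box-8 < box-19 < box-10 < box-16.
Then box-16 < box-7 extends the chain to box-7.
So box-7 is heavier.

box-7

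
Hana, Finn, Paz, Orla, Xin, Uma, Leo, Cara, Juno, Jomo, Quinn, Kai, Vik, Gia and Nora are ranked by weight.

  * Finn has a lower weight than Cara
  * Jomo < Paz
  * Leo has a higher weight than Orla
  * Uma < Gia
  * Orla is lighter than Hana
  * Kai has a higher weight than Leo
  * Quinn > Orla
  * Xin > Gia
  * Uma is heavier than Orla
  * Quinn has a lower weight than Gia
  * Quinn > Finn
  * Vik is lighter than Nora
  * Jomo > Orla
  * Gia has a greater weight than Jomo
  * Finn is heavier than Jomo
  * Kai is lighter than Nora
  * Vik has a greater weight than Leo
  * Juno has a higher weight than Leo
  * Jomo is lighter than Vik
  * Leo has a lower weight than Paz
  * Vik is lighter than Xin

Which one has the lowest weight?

Jomo is not least since Orla < Jomo; Uma is not least since Orla < Uma; Leo is not least since Orla < Leo; Finn is not least since Jomo < Finn; Quinn is not least since Orla < Quinn; Kai is not least since Leo < Kai; Vik is not least since Leo < Vik; Gia is not least since Uma < Gia; Hana is not least since Orla < Hana; Nora is not least since Vik < Nora; Paz is not least since Jomo < Paz; Juno is not least since Leo < Juno; Xin is not least since Vik < Xin; Cara is not least since Finn < Cara.
Only Orla has nothing below it, so Orla is the lowest weight.

Orla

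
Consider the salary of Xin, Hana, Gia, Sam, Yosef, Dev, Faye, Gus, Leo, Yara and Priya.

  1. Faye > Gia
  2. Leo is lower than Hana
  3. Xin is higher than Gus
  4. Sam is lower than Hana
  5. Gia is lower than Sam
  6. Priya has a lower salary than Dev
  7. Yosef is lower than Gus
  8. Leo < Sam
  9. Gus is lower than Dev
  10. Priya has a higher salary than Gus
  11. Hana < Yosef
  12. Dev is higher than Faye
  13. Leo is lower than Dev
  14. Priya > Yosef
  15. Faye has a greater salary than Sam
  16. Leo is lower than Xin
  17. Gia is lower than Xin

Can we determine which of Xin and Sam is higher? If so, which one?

Chaining the given relations: Sam < Hana < Yosef < Gus < Xin.
So Xin is higher.

Xin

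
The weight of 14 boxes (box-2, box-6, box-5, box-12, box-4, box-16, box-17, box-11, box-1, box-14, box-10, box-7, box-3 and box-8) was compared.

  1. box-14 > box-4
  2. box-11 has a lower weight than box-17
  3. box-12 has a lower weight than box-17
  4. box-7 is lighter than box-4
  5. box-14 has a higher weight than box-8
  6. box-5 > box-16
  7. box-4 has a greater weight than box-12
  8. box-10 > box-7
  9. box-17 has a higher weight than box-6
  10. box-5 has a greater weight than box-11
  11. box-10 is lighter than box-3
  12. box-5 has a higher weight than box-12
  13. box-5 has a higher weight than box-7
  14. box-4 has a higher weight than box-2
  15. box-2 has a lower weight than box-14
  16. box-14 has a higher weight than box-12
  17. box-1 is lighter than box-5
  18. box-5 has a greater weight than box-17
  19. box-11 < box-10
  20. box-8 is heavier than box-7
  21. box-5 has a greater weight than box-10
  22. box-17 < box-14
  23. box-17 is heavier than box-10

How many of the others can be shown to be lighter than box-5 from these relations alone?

8

The elements the relations force below box-5 are box-11, box-12, box-7, box-6, box-10, box-1, box-16, box-17 — no chain reaches any other.
That is 8.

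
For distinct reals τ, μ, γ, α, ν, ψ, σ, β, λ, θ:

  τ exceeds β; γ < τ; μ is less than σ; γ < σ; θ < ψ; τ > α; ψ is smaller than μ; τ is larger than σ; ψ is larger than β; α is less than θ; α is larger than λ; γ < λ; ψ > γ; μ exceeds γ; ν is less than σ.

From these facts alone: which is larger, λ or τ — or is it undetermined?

Link the given pairs in sequence: λ < α; α < θ; θ < ψ; ψ < μ; μ < σ; σ < τ.
Together: λ < α < θ < ψ < μ < σ < τ.
So τ is larger.

τ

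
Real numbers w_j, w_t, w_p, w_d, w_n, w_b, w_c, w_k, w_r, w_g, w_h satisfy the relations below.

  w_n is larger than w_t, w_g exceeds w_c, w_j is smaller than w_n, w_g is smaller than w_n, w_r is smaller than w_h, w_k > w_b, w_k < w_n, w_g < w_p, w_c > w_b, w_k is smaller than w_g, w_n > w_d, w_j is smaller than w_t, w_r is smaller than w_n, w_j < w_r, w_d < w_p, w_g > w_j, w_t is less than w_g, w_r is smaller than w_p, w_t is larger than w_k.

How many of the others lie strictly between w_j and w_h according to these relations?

1

The relations place w_j below w_h. An element lies strictly between them when it is forced above w_j and also forced below w_h.
Above w_j: {w_t, w_r, w_g, w_p, w_n}. Below w_h: {w_r}.
Intersection: {w_r} — 1.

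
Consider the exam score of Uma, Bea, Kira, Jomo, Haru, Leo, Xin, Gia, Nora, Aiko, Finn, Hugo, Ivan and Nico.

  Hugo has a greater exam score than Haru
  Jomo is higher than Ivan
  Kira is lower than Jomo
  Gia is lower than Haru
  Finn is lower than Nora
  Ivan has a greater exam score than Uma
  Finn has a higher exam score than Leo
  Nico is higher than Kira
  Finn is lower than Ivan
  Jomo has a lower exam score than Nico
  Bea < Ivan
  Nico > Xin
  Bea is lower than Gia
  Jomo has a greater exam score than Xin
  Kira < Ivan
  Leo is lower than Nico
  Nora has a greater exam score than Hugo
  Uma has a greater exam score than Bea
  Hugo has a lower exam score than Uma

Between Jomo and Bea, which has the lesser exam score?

Link the given pairs in sequence: Bea < Gia; Gia < Haru; Haru < Hugo; Hugo < Uma; Uma < Ivan; Ivan < Jomo.
Chaining these gives Bea < Gia < Haru < Hugo < Uma < Ivan < Jomo.
So Bea < Jomo; Bea is the lower of the two.

Bea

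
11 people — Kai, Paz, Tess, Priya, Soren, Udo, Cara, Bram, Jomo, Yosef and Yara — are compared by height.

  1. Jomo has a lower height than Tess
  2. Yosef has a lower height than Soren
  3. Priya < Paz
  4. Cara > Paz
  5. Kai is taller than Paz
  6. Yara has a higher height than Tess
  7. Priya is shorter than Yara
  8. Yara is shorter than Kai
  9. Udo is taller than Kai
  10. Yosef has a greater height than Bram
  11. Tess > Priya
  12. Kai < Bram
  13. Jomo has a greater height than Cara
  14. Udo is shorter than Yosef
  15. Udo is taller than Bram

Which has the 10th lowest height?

Yosef

Piecing the relations together gives one ordering: Priya < Paz < Cara < Jomo < Tess < Yara < Kai < Bram < Udo < Yosef < Soren.
Counting 10 from the smallest end gives Yosef.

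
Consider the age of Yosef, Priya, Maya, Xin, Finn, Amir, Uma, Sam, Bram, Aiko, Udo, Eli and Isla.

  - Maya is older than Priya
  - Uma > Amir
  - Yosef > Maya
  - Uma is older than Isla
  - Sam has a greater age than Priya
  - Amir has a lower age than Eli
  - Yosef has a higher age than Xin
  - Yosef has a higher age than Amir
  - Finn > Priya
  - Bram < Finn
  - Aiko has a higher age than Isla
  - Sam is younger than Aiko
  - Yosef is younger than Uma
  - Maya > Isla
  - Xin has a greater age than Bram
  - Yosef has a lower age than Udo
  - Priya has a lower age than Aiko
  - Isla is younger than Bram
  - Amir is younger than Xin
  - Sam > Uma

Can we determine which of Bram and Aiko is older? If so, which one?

The relevant relations are Bram < Xin; Xin < Yosef; Yosef < Uma; Uma < Sam; Sam < Aiko.
Chaining these gives Bram < Xin < Yosef < Uma < Sam < Aiko.
So Aiko is older.

Aiko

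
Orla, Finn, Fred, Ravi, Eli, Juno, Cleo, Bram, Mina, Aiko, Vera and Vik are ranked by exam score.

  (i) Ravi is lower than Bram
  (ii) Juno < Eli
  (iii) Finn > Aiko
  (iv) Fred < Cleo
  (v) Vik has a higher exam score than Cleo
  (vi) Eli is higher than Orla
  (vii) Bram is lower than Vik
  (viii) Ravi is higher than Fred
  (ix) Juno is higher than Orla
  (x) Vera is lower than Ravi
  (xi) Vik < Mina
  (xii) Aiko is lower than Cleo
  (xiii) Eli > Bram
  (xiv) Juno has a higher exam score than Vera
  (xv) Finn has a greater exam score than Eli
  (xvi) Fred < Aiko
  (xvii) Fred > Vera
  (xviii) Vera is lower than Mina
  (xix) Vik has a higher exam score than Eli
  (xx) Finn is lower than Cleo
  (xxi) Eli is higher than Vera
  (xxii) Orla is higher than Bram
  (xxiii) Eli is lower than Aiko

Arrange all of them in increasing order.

Each adjacent pair is fixed by a given relation: Vera < Fred; Fred < Ravi; Ravi < Bram; Bram < Orla; Orla < Juno; Juno < Eli; Eli < Aiko; Aiko < Finn; Finn < Cleo; Cleo < Vik; Vik < Mina. Chaining them end to end gives the full order.

Vera < Fred < Ravi < Bram < Orla < Juno < Eli < Aiko < Finn < Cleo < Vik < Mina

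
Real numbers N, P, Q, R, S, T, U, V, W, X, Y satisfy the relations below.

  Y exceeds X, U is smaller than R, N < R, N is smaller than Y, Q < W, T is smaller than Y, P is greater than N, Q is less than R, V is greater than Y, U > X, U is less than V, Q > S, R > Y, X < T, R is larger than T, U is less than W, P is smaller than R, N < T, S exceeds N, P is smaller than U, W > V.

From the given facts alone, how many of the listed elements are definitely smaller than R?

8

The elements the relations force below R are N, P, S, X, T, U, Y, Q — no chain reaches any other.
That is 8.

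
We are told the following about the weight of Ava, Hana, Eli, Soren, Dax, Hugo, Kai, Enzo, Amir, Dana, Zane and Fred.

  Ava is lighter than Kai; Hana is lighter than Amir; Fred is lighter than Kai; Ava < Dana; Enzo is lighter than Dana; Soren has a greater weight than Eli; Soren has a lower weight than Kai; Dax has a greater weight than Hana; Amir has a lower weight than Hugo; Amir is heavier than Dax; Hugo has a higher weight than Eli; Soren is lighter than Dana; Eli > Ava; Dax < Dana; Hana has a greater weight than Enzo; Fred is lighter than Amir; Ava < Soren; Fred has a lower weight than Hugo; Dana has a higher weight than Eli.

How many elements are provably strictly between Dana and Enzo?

Chaining upward from Enzo reaches: Hana, Dax, Amir, Hugo.
Chaining downward from Dana reaches: Ava, Eli, Hana, Soren, Dax.
Strictly between Enzo and Dana are those in both lists: Hana, Dax — 2 elements.

2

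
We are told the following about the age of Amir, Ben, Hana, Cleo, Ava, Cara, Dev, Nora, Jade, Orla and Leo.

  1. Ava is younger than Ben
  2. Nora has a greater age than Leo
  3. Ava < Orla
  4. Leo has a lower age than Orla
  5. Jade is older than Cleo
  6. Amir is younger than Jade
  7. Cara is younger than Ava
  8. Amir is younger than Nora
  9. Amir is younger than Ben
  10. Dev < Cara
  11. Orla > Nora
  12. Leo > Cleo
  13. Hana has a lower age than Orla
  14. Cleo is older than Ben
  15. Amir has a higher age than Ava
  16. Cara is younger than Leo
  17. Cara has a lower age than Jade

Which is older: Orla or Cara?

Orla

The relevant relations are Cara < Ava; Ava < Amir; Amir < Ben; Ben < Cleo; Cleo < Leo; Leo < Nora; Nora < Orla.
Chaining these gives Cara < Ava < Amir < Ben < Cleo < Leo < Nora < Orla.
So Cara < Orla; Orla is the older of the two.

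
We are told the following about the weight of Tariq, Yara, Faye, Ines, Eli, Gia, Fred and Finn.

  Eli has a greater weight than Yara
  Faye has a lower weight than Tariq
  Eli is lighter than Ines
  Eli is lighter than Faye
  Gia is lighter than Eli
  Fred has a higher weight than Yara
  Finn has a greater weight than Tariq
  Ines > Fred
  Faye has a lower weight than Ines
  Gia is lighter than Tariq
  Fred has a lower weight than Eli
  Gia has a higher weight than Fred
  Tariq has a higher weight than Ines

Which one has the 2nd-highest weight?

Piecing the relations together gives one ordering: Yara < Fred < Gia < Eli < Faye < Ines < Tariq < Finn.
Counting 2 from the largest end gives Tariq.

Tariq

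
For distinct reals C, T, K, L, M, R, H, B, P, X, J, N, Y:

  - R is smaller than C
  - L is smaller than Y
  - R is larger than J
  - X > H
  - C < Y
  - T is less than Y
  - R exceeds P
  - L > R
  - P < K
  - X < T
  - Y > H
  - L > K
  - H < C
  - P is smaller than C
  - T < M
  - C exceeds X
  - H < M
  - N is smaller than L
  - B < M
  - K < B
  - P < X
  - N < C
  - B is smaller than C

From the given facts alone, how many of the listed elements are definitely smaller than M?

6

From M the given relations immediately reach H, B, T.
From those, K, X — 5 in total.
From those, P — 6 in total.
Nothing else is reachable below M; 6 in all.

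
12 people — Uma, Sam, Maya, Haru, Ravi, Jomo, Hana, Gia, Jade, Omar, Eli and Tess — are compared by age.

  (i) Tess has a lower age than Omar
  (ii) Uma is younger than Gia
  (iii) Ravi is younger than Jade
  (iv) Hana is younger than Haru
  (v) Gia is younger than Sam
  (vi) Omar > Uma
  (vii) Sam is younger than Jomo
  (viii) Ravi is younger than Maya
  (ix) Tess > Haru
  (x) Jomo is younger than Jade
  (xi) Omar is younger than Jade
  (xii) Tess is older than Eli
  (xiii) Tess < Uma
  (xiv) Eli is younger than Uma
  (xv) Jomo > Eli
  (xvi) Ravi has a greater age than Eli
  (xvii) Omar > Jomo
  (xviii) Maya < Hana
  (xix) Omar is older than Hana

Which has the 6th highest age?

Uma

Chaining the given pairs: Eli < Ravi < Maya < Hana < Haru < Tess < Uma < Gia < Sam < Jomo < Omar < Jade.
The 6th largest is Uma.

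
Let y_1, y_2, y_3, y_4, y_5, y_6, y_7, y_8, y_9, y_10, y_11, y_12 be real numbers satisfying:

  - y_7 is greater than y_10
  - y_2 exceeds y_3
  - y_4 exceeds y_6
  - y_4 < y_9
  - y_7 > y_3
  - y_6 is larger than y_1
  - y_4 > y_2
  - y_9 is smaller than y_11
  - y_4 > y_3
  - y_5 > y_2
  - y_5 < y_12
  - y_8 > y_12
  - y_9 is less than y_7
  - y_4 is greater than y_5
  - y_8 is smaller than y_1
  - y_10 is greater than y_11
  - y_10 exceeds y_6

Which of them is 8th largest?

Chaining the given pairs: y_3 < y_2 < y_5 < y_12 < y_8 < y_1 < y_6 < y_4 < y_9 < y_11 < y_10 < y_7.
The 8th largest is y_8.

y_8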